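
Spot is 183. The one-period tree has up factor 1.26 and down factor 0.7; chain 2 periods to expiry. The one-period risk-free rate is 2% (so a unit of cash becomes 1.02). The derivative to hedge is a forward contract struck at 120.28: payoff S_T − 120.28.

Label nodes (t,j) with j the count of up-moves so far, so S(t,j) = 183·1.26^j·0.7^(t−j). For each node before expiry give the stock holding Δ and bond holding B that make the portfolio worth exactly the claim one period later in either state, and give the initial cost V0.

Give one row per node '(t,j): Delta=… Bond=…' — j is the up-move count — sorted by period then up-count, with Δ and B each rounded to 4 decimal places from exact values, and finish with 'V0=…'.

Risk-neutral probability p* = (R−d)/(u−d) = (1.02−0.7)/(1.26−0.7) = 0.5714.
Terminal values V(2,·): V(2,0)=-30.6100, V(2,1)=41.1260, V(2,2)=170.2508
Node (1,0) S=128.1000: V=(p*·41.1260+(1−p*)·-30.6100)/1.02=10.1784; Δ=(41.1260−-30.6100)/(161.4060−89.6700)=1.0000; B=V−Δ·S=-117.9216
Node (1,1) S=230.5800: V=(p*·170.2508+(1−p*)·41.1260)/1.02=112.6584; Δ=(170.2508−41.1260)/(290.5308−161.4060)=1.0000; B=V−Δ·S=-117.9216
Node (0,0) S=183.0000: V=(p*·112.6584+(1−p*)·10.1784)/1.02=67.3906; Δ=(112.6584−10.1784)/(230.5800−128.1000)=1.0000; B=V−Δ·S=-115.6094
Self-financing check: at every node Δ·S+B equals the discounted successor values.

(0,0): Delta=1.0000 Bond=-115.6094
(1,0): Delta=1.0000 Bond=-117.9216
(1,1): Delta=1.0000 Bond=-117.9216
V0=67.3906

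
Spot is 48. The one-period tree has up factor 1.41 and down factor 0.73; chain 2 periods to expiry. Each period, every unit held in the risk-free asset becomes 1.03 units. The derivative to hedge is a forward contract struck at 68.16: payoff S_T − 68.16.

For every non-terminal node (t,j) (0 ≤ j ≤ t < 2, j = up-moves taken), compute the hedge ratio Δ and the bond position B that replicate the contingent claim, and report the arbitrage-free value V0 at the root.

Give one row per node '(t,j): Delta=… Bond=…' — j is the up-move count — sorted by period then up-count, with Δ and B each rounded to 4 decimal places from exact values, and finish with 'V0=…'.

The replicating-portfolio and risk-neutral prices coincide; use p* = (1.03−0.73)/(1.41−0.73) = 0.4412 for the latter.
Terminal payoffs: V(2,0)=-42.5808, V(2,1)=-18.7536, V(2,2)=27.2688
(1,0): S=35.0400. Δ = (V_up−V_dn)/(S_up−S_dn) = (-18.7536−-42.5808)/(49.4064−25.5792) = 1.0000. V = [p*·-18.7536 + (1−p*)·-42.5808]/1.03 = -31.1348. B = V − Δ·S = -66.1748.
(1,1): S=67.6800. Δ = (V_up−V_dn)/(S_up−S_dn) = (27.2688−-18.7536)/(95.4288−49.4064) = 1.0000. V = [p*·27.2688 + (1−p*)·-18.7536]/1.03 = 1.5052. B = V − Δ·S = -66.1748.
(0,0): S=48.0000. Δ = (V_up−V_dn)/(S_up−S_dn) = (1.5052−-31.1348)/(67.6800−35.0400) = 1.0000. V = [p*·1.5052 + (1−p*)·-31.1348]/1.03 = -16.2473. B = V − Δ·S = -64.2473.
Root portfolio cost Δ·48+B reproduces V0=-16.2473.

(0,0): Delta=1.0000 Bond=-64.2473
(1,0): Delta=1.0000 Bond=-66.1748
(1,1): Delta=1.0000 Bond=-66.1748
V0=-16.2473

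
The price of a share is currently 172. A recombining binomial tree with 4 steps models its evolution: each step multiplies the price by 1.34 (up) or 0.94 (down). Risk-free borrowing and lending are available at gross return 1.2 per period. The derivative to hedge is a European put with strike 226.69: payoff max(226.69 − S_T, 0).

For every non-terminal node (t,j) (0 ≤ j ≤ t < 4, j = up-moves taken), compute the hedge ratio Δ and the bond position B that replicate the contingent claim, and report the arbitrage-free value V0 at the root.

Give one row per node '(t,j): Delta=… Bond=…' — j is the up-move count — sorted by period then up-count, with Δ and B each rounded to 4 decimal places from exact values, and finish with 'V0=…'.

(0,0): Delta=-0.0914 Bond=18.2933
(1,0): Delta=-0.2474 Bond=47.1701
(1,1): Delta=-0.0325 Bond=8.3730
(2,0): Delta=-0.5883 Bond=108.4122
(2,1): Delta=-0.1187 Bond=28.7075
(2,2): Delta=0.0000 Bond=0.0000
(3,0): Delta=-1.0000 Bond=188.9083
(3,1): Delta=-0.4328 Bond=98.4258
(3,2): Delta=0.0000 Bond=0.0000
(3,3): Delta=0.0000 Bond=0.0000
V0=2.5641

Under the risk-neutral measure, an up-move has probability p* = (R−d)/(u−d) = 0.6500 and values discount at R = 1.2.
Terminal payoffs: V(4,0)=92.4012, V(4,1)=35.2570, V(4,2)=0.0000, V(4,3)=0.0000, V(4,4)=0.0000
Node (3,0) S=142.8604: V=(p*·35.2570+(1−p*)·92.4012)/1.2=46.0479; Δ=(35.2570−92.4012)/(191.4330−134.2888)=-1.0000; B=V−Δ·S=188.9083
Node (3,1) S=203.6521: V=(p*·0.0000+(1−p*)·35.2570)/1.2=10.2833; Δ=(0.0000−35.2570)/(272.8939−191.4330)=-0.4328; B=V−Δ·S=98.4258
Node (3,2) S=290.3126: V=(p*·0.0000+(1−p*)·0.0000)/1.2=0.0000; Δ=(0.0000−0.0000)/(389.0189−272.8939)=0.0000; B=V−Δ·S=0.0000
Node (3,3) S=413.8499: V=(p*·0.0000+(1−p*)·0.0000)/1.2=0.0000; Δ=(0.0000−0.0000)/(554.5588−389.0189)=0.0000; B=V−Δ·S=0.0000
Node (2,0) S=151.9792: V=(p*·10.2833+(1−p*)·46.0479)/1.2=19.0007; Δ=(10.2833−46.0479)/(203.6521−142.8604)=-0.5883; B=V−Δ·S=108.4122
Node (2,1) S=216.6512: V=(p*·0.0000+(1−p*)·10.2833)/1.2=2.9993; Δ=(0.0000−10.2833)/(290.3126−203.6521)=-0.1187; B=V−Δ·S=28.7075
Node (2,2) S=308.8432: V=(p*·0.0000+(1−p*)·0.0000)/1.2=0.0000; Δ=(0.0000−0.0000)/(413.8499−290.3126)=0.0000; B=V−Δ·S=0.0000
Node (1,0) S=161.6800: V=(p*·2.9993+(1−p*)·19.0007)/1.2=7.1665; Δ=(2.9993−19.0007)/(216.6512−151.9792)=-0.2474; B=V−Δ·S=47.1701
Node (1,1) S=230.4800: V=(p*·0.0000+(1−p*)·2.9993)/1.2=0.8748; Δ=(0.0000−2.9993)/(308.8432−216.6512)=-0.0325; B=V−Δ·S=8.3730
Node (0,0) S=172.0000: V=(p*·0.8748+(1−p*)·7.1665)/1.2=2.5641; Δ=(0.8748−7.1665)/(230.4800−161.6800)=-0.0914; B=V−Δ·S=18.2933
The time-0 hedge costs 2.5641, which is the no-arbitrage price.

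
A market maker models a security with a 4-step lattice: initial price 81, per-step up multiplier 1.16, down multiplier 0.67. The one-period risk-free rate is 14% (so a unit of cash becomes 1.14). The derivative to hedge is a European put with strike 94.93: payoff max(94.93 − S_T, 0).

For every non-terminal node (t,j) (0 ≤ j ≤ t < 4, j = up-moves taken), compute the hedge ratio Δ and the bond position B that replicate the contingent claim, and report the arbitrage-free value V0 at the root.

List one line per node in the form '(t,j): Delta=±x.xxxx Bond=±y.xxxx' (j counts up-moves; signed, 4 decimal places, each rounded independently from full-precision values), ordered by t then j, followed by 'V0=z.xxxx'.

No-arbitrage ⇒ martingale measure with p* = (R−d)/(u−d) = 0.9592.
Payoff layer (t=4): V(4,0)=78.6076, V(4,1)=66.6703, V(4,2)=46.0028, V(4,3)=10.2202, V(4,4)=0.0000
Node (3,0) S=24.3618: V=(p*·66.6703+(1−p*)·78.6076)/1.14=58.9101; Δ=(66.6703−78.6076)/(28.2597−16.3224)=-1.0000; B=V−Δ·S=83.2719
Node (3,1) S=42.1786: V=(p*·46.0028+(1−p*)·66.6703)/1.14=41.0933; Δ=(46.0028−66.6703)/(48.9272−28.2597)=-1.0000; B=V−Δ·S=83.2719
Node (3,2) S=73.0257: V=(p*·10.2202+(1−p*)·46.0028)/1.14=10.2462; Δ=(10.2202−46.0028)/(84.7098−48.9272)=-1.0000; B=V−Δ·S=83.2719
Node (3,3) S=126.4326: V=(p*·0.0000+(1−p*)·10.2202)/1.14=0.3659; Δ=(0.0000−10.2202)/(146.6618−84.7098)=-0.1650; B=V−Δ·S=21.2234
Node (2,0) S=36.3609: V=(p*·41.0933+(1−p*)·58.9101)/1.14=36.6847; Δ=(41.0933−58.9101)/(42.1786−24.3618)=-1.0000; B=V−Δ·S=73.0456
Node (2,1) S=62.9532: V=(p*·10.2462+(1−p*)·41.0933)/1.14=10.0924; Δ=(10.2462−41.0933)/(73.0257−42.1786)=-1.0000; B=V−Δ·S=73.0456
Node (2,2) S=108.9936: V=(p*·0.3659+(1−p*)·10.2462)/1.14=0.6747; Δ=(0.3659−10.2462)/(126.4326−73.0257)=-0.1850; B=V−Δ·S=20.8386
Node (1,0) S=54.2700: V=(p*·10.0924+(1−p*)·36.6847)/1.14=9.8050; Δ=(10.0924−36.6847)/(62.9532−36.3609)=-1.0000; B=V−Δ·S=64.0750
Node (1,1) S=93.9600: V=(p*·0.6747+(1−p*)·10.0924)/1.14=0.9291; Δ=(0.6747−10.0924)/(108.9936−62.9532)=-0.2046; B=V−Δ·S=20.1487
Node (0,0) S=81.0000: V=(p*·0.9291+(1−p*)·9.8050)/1.14=1.1328; Δ=(0.9291−9.8050)/(93.9600−54.2700)=-0.2236; B=V−Δ·S=19.2470
Each (Δ,B) replicates both successor values, so the strategy is self-financing and V0 is arbitrage-free.

(0,0): Delta=-0.2236 Bond=19.2470
(1,0): Delta=-1.0000 Bond=64.0750
(1,1): Delta=-0.2046 Bond=20.1487
(2,0): Delta=-1.0000 Bond=73.0456
(2,1): Delta=-1.0000 Bond=73.0456
(2,2): Delta=-0.1850 Bond=20.8386
(3,0): Delta=-1.0000 Bond=83.2719
(3,1): Delta=-1.0000 Bond=83.2719
(3,2): Delta=-1.0000 Bond=83.2719
(3,3): Delta=-0.1650 Bond=21.2234
V0=1.1328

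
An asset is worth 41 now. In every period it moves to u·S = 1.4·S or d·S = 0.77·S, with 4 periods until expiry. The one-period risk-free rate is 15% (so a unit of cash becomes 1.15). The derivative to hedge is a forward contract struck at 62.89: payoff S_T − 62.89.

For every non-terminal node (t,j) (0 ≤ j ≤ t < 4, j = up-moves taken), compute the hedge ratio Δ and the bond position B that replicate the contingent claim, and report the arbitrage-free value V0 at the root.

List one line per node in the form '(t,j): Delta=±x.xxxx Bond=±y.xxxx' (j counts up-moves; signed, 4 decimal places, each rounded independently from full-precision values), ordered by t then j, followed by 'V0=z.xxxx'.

(0,0): Delta=1.0000 Bond=-35.9576
(1,0): Delta=1.0000 Bond=-41.3512
(1,1): Delta=1.0000 Bond=-41.3512
(2,0): Delta=1.0000 Bond=-47.5539
(2,1): Delta=1.0000 Bond=-47.5539
(2,2): Delta=1.0000 Bond=-47.5539
(3,0): Delta=1.0000 Bond=-54.6870
(3,1): Delta=1.0000 Bond=-54.6870
(3,2): Delta=1.0000 Bond=-54.6870
(3,3): Delta=1.0000 Bond=-54.6870
V0=5.0424

No-arbitrage ⇒ martingale measure with p* = (R−d)/(u−d) = 0.6032.
Terminal payoffs: V(4,0)=-48.4773, V(4,1)=-36.6850, V(4,2)=-15.2446, V(4,3)=23.7381, V(4,4)=94.6156
Node (3,0) S=18.7179: V=(p*·-36.6850+(1−p*)·-48.4773)/1.15=-35.9691; Δ=(-36.6850−-48.4773)/(26.2050−14.4127)=1.0000; B=V−Δ·S=-54.6870
Node (3,1) S=34.0325: V=(p*·-15.2446+(1−p*)·-36.6850)/1.15=-20.6545; Δ=(-15.2446−-36.6850)/(47.6454−26.2050)=1.0000; B=V−Δ·S=-54.6870
Node (3,2) S=61.8772: V=(p*·23.7381+(1−p*)·-15.2446)/1.15=7.1902; Δ=(23.7381−-15.2446)/(86.6281−47.6454)=1.0000; B=V−Δ·S=-54.6870
Node (3,3) S=112.5040: V=(p*·94.6156+(1−p*)·23.7381)/1.15=57.8170; Δ=(94.6156−23.7381)/(157.5056−86.6281)=1.0000; B=V−Δ·S=-54.6870
Node (2,0) S=24.3089: V=(p*·-20.6545+(1−p*)·-35.9691)/1.15=-23.2450; Δ=(-20.6545−-35.9691)/(34.0325−18.7179)=1.0000; B=V−Δ·S=-47.5539
Node (2,1) S=44.1980: V=(p*·7.1902+(1−p*)·-20.6545)/1.15=-3.3559; Δ=(7.1902−-20.6545)/(61.8772−34.0325)=1.0000; B=V−Δ·S=-47.5539
Node (2,2) S=80.3600: V=(p*·57.8170+(1−p*)·7.1902)/1.15=32.8061; Δ=(57.8170−7.1902)/(112.5040−61.8772)=1.0000; B=V−Δ·S=-47.5539
Node (1,0) S=31.5700: V=(p*·-3.3559+(1−p*)·-23.2450)/1.15=-9.7812; Δ=(-3.3559−-23.2450)/(44.1980−24.3089)=1.0000; B=V−Δ·S=-41.3512
Node (1,1) S=57.4000: V=(p*·32.8061+(1−p*)·-3.3559)/1.15=16.0488; Δ=(32.8061−-3.3559)/(80.3600−44.1980)=1.0000; B=V−Δ·S=-41.3512
Node (0,0) S=41.0000: V=(p*·16.0488+(1−p*)·-9.7812)/1.15=5.0424; Δ=(16.0488−-9.7812)/(57.4000−31.5700)=1.0000; B=V−Δ·S=-35.9576
Self-financing check: at every node Δ·S+B equals the discounted successor values.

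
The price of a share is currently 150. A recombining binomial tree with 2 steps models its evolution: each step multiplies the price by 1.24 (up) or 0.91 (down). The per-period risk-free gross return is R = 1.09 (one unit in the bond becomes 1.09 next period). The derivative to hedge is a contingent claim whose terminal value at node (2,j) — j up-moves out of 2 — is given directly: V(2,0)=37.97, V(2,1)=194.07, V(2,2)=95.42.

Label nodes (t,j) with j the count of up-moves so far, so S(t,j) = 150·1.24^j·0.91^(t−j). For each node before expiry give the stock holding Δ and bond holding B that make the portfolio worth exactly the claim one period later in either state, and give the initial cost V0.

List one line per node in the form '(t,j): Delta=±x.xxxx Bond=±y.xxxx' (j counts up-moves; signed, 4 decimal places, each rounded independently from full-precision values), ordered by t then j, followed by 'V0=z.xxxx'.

(0,0): Delta=0.3178 Bond=63.8293
(1,0): Delta=3.4654 Bond=-360.0803
(1,1): Delta=-1.6072 Bond=427.6191
V0=111.4953

No-arbitrage ⇒ martingale measure with p* = (R−d)/(u−d) = 0.5455.
Payoff layer (t=2): V(2,0)=37.9700, V(2,1)=194.0700, V(2,2)=95.4200
Node (1,0) S=136.5000: V=(p*·194.0700+(1−p*)·37.9700)/1.09=112.9500; Δ=(194.0700−37.9700)/(169.2600−124.2150)=3.4654; B=V−Δ·S=-360.0803
Node (1,1) S=186.0000: V=(p*·95.4200+(1−p*)·194.0700)/1.09=128.6797; Δ=(95.4200−194.0700)/(230.6400−169.2600)=-1.6072; B=V−Δ·S=427.6191
Node (0,0) S=150.0000: V=(p*·128.6797+(1−p*)·112.9500)/1.09=111.4953; Δ=(128.6797−112.9500)/(186.0000−136.5000)=0.3178; B=V−Δ·S=63.8293
Each (Δ,B) replicates both successor values, so the strategy is self-financing and V0 is arbitrage-free.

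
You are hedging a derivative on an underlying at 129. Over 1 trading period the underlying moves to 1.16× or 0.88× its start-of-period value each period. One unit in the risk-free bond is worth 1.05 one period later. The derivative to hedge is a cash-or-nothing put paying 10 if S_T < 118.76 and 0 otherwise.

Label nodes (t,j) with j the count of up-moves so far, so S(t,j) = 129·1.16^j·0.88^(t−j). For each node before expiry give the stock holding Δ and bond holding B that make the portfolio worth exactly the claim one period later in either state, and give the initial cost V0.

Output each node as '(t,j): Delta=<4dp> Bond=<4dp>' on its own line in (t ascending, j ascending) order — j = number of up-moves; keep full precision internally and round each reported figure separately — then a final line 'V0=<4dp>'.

Since d<R<u, set p* = (R−d)/(u−d) = 0.6071; price each node as the discounted p*-expectation of its children.
Terminal values V(1,·): V(1,0)=10.0000, V(1,1)=0.0000
(0,0): S=129.0000. Δ = (V_up−V_dn)/(S_up−S_dn) = (0.0000−10.0000)/(149.6400−113.5200) = -0.2769. V = [p*·0.0000 + (1−p*)·10.0000]/1.05 = 3.7415. B = V − Δ·S = 39.4558.
Self-financing check: at every node Δ·S+B equals the discounted successor values.

(0,0): Delta=-0.2769 Bond=39.4558
V0=3.7415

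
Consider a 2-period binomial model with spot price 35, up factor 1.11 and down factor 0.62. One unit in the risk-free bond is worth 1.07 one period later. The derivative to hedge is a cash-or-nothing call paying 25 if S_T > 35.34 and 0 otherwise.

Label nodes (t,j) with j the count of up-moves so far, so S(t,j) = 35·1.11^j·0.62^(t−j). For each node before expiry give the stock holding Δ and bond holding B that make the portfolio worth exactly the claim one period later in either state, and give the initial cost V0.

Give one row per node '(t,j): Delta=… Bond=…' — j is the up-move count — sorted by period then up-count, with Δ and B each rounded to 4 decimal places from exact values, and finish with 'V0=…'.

No-arbitrage ⇒ martingale measure with p* = (R−d)/(u−d) = 0.9184.
Terminal payoffs: V(2,0)=0.0000, V(2,1)=0.0000, V(2,2)=25.0000
(1,0): S=21.7000. Δ = (V_up−V_dn)/(S_up−S_dn) = (0.0000−0.0000)/(24.0870−13.4540) = 0.0000. V = [p*·0.0000 + (1−p*)·0.0000]/1.07 = 0.0000. B = V − Δ·S = 0.0000.
(1,1): S=38.8500. Δ = (V_up−V_dn)/(S_up−S_dn) = (25.0000−0.0000)/(43.1235−24.0870) = 1.3133. V = [p*·25.0000 + (1−p*)·0.0000]/1.07 = 21.4572. B = V − Δ·S = -29.5632.
(0,0): S=35.0000. Δ = (V_up−V_dn)/(S_up−S_dn) = (21.4572−0.0000)/(38.8500−21.7000) = 1.2511. V = [p*·21.4572 + (1−p*)·0.0000]/1.07 = 18.4164. B = V − Δ·S = -25.3737.
The time-0 hedge costs 18.4164, which is the no-arbitrage price.

(0,0): Delta=1.2511 Bond=-25.3737
(1,0): Delta=0.0000 Bond=0.0000
(1,1): Delta=1.3133 Bond=-29.5632
V0=18.4164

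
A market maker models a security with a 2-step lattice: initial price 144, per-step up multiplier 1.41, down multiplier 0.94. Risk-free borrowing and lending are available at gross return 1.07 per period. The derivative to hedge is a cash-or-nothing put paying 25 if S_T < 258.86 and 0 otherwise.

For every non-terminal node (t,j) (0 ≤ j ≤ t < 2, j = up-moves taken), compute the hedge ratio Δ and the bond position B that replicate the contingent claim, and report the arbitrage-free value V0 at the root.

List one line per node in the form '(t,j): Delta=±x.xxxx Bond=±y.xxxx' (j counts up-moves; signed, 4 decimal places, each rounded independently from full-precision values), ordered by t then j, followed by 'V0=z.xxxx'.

(0,0): Delta=-0.0955 Bond=33.9154
(1,0): Delta=0.0000 Bond=23.3645
(1,1): Delta=-0.2620 Bond=70.0935
V0=20.1654

No-arbitrage ⇒ martingale measure with p* = (R−d)/(u−d) = 0.2766.
At expiry t=2: V(2,0)=25.0000, V(2,1)=25.0000, V(2,2)=0.0000
(1,0): S=135.3600. Δ = (V_up−V_dn)/(S_up−S_dn) = (25.0000−25.0000)/(190.8576−127.2384) = 0.0000. V = [p*·25.0000 + (1−p*)·25.0000]/1.07 = 23.3645. B = V − Δ·S = 23.3645.
(1,1): S=203.0400. Δ = (V_up−V_dn)/(S_up−S_dn) = (0.0000−25.0000)/(286.2864−190.8576) = -0.2620. V = [p*·0.0000 + (1−p*)·25.0000]/1.07 = 16.9020. B = V − Δ·S = 70.0935.
(0,0): S=144.0000. Δ = (V_up−V_dn)/(S_up−S_dn) = (16.9020−23.3645)/(203.0400−135.3600) = -0.0955. V = [p*·16.9020 + (1−p*)·23.3645]/1.07 = 20.1654. B = V − Δ·S = 33.9154.
Root portfolio cost Δ·144+B reproduces V0=20.1654.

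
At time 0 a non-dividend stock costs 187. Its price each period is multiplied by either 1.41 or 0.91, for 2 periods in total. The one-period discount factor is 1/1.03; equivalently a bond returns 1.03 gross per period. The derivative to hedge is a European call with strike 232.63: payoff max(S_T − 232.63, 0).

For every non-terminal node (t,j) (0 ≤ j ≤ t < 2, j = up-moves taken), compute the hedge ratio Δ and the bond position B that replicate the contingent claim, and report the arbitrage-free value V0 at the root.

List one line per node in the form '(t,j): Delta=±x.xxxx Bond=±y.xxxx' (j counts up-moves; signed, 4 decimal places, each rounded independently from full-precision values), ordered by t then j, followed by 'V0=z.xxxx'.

(0,0): Delta=0.3862 Bond=-62.1566
(1,0): Delta=0.0859 Bond=-12.9162
(1,1): Delta=1.0000 Bond=-225.8544
V0=10.0682

Risk-neutral probability p* = (R−d)/(u−d) = (1.03−0.91)/(1.41−0.91) = 0.2400.
Terminal values V(2,·): V(2,0)=0.0000, V(2,1)=7.3097, V(2,2)=139.1447
  t=1,j=0: stock 170.1700 → up 239.9397 (V=7.3097), down 154.8547 (V=0.0000). Price 1.7032; hedge Δ=0.0859, bond B=-12.9162.
  t=1,j=1: stock 263.6700 → up 371.7747 (V=139.1447), down 239.9397 (V=7.3097). Price 37.8156; hedge Δ=1.0000, bond B=-225.8544.
  t=0,j=0: stock 187.0000 → up 263.6700 (V=37.8156), down 170.1700 (V=1.7032). Price 10.0682; hedge Δ=0.3862, bond B=-62.1566.
Self-financing check: at every node Δ·S+B equals the discounted successor values.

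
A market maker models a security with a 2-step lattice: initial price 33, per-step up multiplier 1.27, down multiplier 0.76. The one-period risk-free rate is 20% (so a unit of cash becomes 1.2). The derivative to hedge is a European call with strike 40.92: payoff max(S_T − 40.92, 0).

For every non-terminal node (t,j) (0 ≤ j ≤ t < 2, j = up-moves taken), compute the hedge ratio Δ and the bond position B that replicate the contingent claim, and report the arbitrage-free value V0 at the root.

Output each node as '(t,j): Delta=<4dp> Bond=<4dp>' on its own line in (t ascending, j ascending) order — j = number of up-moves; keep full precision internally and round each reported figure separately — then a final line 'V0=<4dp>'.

(0,0): Delta=0.5257 Bond=-10.9868
(1,0): Delta=0.0000 Bond=0.0000
(1,1): Delta=0.5757 Bond=-15.2816
V0=6.3608

Under the risk-neutral measure, an up-move has probability p* = (R−d)/(u−d) = 0.8627 and values discount at R = 1.2.
At expiry t=2: V(2,0)=0.0000, V(2,1)=0.0000, V(2,2)=12.3057
Node (1,0) S=25.0800: V=(p*·0.0000+(1−p*)·0.0000)/1.2=0.0000; Δ=(0.0000−0.0000)/(31.8516−19.0608)=0.0000; B=V−Δ·S=0.0000
Node (1,1) S=41.9100: V=(p*·12.3057+(1−p*)·0.0000)/1.2=8.8472; Δ=(12.3057−0.0000)/(53.2257−31.8516)=0.5757; B=V−Δ·S=-15.2816
Node (0,0) S=33.0000: V=(p*·8.8472+(1−p*)·0.0000)/1.2=6.3608; Δ=(8.8472−0.0000)/(41.9100−25.0800)=0.5257; B=V−Δ·S=-10.9868
Root portfolio cost Δ·33+B reproduces V0=6.3608.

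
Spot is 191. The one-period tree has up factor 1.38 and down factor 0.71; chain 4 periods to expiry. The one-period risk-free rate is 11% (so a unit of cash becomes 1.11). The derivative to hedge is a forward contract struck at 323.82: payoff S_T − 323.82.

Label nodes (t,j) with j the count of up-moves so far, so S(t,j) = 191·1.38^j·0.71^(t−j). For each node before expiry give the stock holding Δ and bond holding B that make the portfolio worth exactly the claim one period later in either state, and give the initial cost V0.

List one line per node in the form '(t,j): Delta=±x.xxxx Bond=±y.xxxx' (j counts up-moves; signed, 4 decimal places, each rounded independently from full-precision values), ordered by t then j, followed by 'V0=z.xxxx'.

Since d<R<u, set p* = (R−d)/(u−d) = 0.5970; price each node as the discounted p*-expectation of its children.
Terminal payoffs: V(4,0)=-275.2837, V(4,1)=-229.4818, V(4,2)=-140.4585, V(4,3)=32.5728, V(4,4)=368.8872
Node (3,0) S=68.3610: V=(p*·-229.4818+(1−p*)·-275.2837)/1.11=-223.3687; Δ=(-229.4818−-275.2837)/(94.3382−48.5363)=1.0000; B=V−Δ·S=-291.7297
Node (3,1) S=132.8707: V=(p*·-140.4585+(1−p*)·-229.4818)/1.11=-158.8591; Δ=(-140.4585−-229.4818)/(183.3615−94.3382)=1.0000; B=V−Δ·S=-291.7297
Node (3,2) S=258.2557: V=(p*·32.5728+(1−p*)·-140.4585)/1.11=-33.4740; Δ=(32.5728−-140.4585)/(356.3928−183.3615)=1.0000; B=V−Δ·S=-291.7297
Node (3,3) S=501.9618: V=(p*·368.8872+(1−p*)·32.5728)/1.11=210.2320; Δ=(368.8872−32.5728)/(692.7072−356.3928)=1.0000; B=V−Δ·S=-291.7297
Node (2,0) S=96.2831: V=(p*·-158.8591+(1−p*)·-223.3687)/1.11=-166.5365; Δ=(-158.8591−-223.3687)/(132.8707−68.3610)=1.0000; B=V−Δ·S=-262.8196
Node (2,1) S=187.1418: V=(p*·-33.4740+(1−p*)·-158.8591)/1.11=-75.6778; Δ=(-33.4740−-158.8591)/(258.2557−132.8707)=1.0000; B=V−Δ·S=-262.8196
Node (2,2) S=363.7404: V=(p*·210.2320+(1−p*)·-33.4740)/1.11=100.9208; Δ=(210.2320−-33.4740)/(501.9618−258.2557)=1.0000; B=V−Δ·S=-262.8196
Node (1,0) S=135.6100: V=(p*·-75.6778+(1−p*)·-166.5365)/1.11=-101.1644; Δ=(-75.6778−-166.5365)/(187.1418−96.2831)=1.0000; B=V−Δ·S=-236.7744
Node (1,1) S=263.5800: V=(p*·100.9208+(1−p*)·-75.6778)/1.11=26.8056; Δ=(100.9208−-75.6778)/(363.7404−187.1418)=1.0000; B=V−Δ·S=-236.7744
Node (0,0) S=191.0000: V=(p*·26.8056+(1−p*)·-101.1644)/1.11=-22.3103; Δ=(26.8056−-101.1644)/(263.5800−135.6100)=1.0000; B=V−Δ·S=-213.3103
Self-financing check: at every node Δ·S+B equals the discounted successor values.

(0,0): Delta=1.0000 Bond=-213.3103
(1,0): Delta=1.0000 Bond=-236.7744
(1,1): Delta=1.0000 Bond=-236.7744
(2,0): Delta=1.0000 Bond=-262.8196
(2,1): Delta=1.0000 Bond=-262.8196
(2,2): Delta=1.0000 Bond=-262.8196
(3,0): Delta=1.0000 Bond=-291.7297
(3,1): Delta=1.0000 Bond=-291.7297
(3,2): Delta=1.0000 Bond=-291.7297
(3,3): Delta=1.0000 Bond=-291.7297
V0=-22.3103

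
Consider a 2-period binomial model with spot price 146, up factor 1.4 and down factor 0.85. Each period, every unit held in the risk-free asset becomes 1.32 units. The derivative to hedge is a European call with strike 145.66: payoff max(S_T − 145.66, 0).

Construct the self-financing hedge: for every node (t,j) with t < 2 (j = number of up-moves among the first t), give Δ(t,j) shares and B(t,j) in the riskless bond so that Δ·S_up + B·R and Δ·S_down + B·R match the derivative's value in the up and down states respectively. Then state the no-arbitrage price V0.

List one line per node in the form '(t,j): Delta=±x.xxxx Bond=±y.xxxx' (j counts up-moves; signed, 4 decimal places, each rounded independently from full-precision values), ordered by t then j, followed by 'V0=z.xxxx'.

(0,0): Delta=0.9449 Bond=-75.0604
(1,0): Delta=0.4114 Bond=-32.8760
(1,1): Delta=1.0000 Bond=-110.3485
V0=62.8905

The replicating-portfolio and risk-neutral prices coincide; use p* = (1.32−0.85)/(1.4−0.85) = 0.8545 for the latter.
Terminal payoffs: V(2,0)=0.0000, V(2,1)=28.0800, V(2,2)=140.5000
Node (1,0) S=124.1000: V=(p*·28.0800+(1−p*)·0.0000)/1.32=18.1785; Δ=(28.0800−0.0000)/(173.7400−105.4850)=0.4114; B=V−Δ·S=-32.8760
Node (1,1) S=204.4000: V=(p*·140.5000+(1−p*)·28.0800)/1.32=94.0515; Δ=(140.5000−28.0800)/(286.1600−173.7400)=1.0000; B=V−Δ·S=-110.3485
Node (0,0) S=146.0000: V=(p*·94.0515+(1−p*)·18.1785)/1.32=62.8905; Δ=(94.0515−18.1785)/(204.4000−124.1000)=0.9449; B=V−Δ·S=-75.0604
Root portfolio cost Δ·146+B reproduces V0=62.8905.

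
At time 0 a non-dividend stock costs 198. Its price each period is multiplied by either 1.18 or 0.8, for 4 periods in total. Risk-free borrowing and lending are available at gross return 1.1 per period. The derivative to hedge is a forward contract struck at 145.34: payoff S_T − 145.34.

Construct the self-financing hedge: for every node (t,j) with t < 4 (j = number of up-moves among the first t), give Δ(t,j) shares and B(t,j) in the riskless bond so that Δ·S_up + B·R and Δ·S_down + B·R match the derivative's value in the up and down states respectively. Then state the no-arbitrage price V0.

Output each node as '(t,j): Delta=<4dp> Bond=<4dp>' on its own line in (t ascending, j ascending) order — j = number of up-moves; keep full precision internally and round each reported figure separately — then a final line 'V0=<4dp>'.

Under the risk-neutral measure, an up-move has probability p* = (R−d)/(u−d) = 0.7895 and values discount at R = 1.1.
Terminal values V(4,·): V(4,0)=-64.2392, V(4,1)=-25.7163, V(4,2)=31.1049, V(4,3)=114.9163, V(4,4)=238.5380
(3,0): S=101.3760. Δ = (V_up−V_dn)/(S_up−S_dn) = (-25.7163−-64.2392)/(119.6237−81.1008) = 1.0000. V = [p*·-25.7163 + (1−p*)·-64.2392]/1.1 = -30.7513. B = V − Δ·S = -132.1273.
(3,1): S=149.5296. Δ = (V_up−V_dn)/(S_up−S_dn) = (31.1049−-25.7163)/(176.4449−119.6237) = 1.0000. V = [p*·31.1049 + (1−p*)·-25.7163]/1.1 = 17.4023. B = V − Δ·S = -132.1273.
(3,2): S=220.5562. Δ = (V_up−V_dn)/(S_up−S_dn) = (114.9163−31.1049)/(260.2563−176.4449) = 1.0000. V = [p*·114.9163 + (1−p*)·31.1049]/1.1 = 88.4289. B = V − Δ·S = -132.1273.
(3,3): S=325.3203. Δ = (V_up−V_dn)/(S_up−S_dn) = (238.5380−114.9163)/(383.8780−260.2563) = 1.0000. V = [p*·238.5380 + (1−p*)·114.9163]/1.1 = 193.1931. B = V − Δ·S = -132.1273.
(2,0): S=126.7200. Δ = (V_up−V_dn)/(S_up−S_dn) = (17.4023−-30.7513)/(149.5296−101.3760) = 1.0000. V = [p*·17.4023 + (1−p*)·-30.7513]/1.1 = 6.6043. B = V − Δ·S = -120.1157.
(2,1): S=186.9120. Δ = (V_up−V_dn)/(S_up−S_dn) = (88.4289−17.4023)/(220.5562−149.5296) = 1.0000. V = [p*·88.4289 + (1−p*)·17.4023]/1.1 = 66.7963. B = V − Δ·S = -120.1157.
(2,2): S=275.6952. Δ = (V_up−V_dn)/(S_up−S_dn) = (193.1931−88.4289)/(325.3203−220.5562) = 1.0000. V = [p*·193.1931 + (1−p*)·88.4289]/1.1 = 155.5795. B = V − Δ·S = -120.1157.
(1,0): S=158.4000. Δ = (V_up−V_dn)/(S_up−S_dn) = (66.7963−6.6043)/(186.9120−126.7200) = 1.0000. V = [p*·66.7963 + (1−p*)·6.6043]/1.1 = 49.2039. B = V − Δ·S = -109.1961.
(1,1): S=233.6400. Δ = (V_up−V_dn)/(S_up−S_dn) = (155.5795−66.7963)/(275.6952−186.9120) = 1.0000. V = [p*·155.5795 + (1−p*)·66.7963]/1.1 = 124.4439. B = V − Δ·S = -109.1961.
(0,0): S=198.0000. Δ = (V_up−V_dn)/(S_up−S_dn) = (124.4439−49.2039)/(233.6400−158.4000) = 1.0000. V = [p*·124.4439 + (1−p*)·49.2039]/1.1 = 98.7308. B = V − Δ·S = -99.2692.
Self-financing check: at every node Δ·S+B equals the discounted successor values.

(0,0): Delta=1.0000 Bond=-99.2692
(1,0): Delta=1.0000 Bond=-109.1961
(1,1): Delta=1.0000 Bond=-109.1961
(2,0): Delta=1.0000 Bond=-120.1157
(2,1): Delta=1.0000 Bond=-120.1157
(2,2): Delta=1.0000 Bond=-120.1157
(3,0): Delta=1.0000 Bond=-132.1273
(3,1): Delta=1.0000 Bond=-132.1273
(3,2): Delta=1.0000 Bond=-132.1273
(3,3): Delta=1.0000 Bond=-132.1273
V0=98.7308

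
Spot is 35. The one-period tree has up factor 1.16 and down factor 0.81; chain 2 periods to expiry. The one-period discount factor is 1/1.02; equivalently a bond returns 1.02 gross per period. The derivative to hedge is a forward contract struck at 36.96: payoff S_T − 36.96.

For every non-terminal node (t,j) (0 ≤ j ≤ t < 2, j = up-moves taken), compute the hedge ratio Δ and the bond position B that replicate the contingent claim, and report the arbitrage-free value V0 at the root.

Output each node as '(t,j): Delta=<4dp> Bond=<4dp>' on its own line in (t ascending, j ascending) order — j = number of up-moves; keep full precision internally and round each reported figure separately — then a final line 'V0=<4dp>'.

Risk-neutral probability p* = (R−d)/(u−d) = (1.02−0.81)/(1.16−0.81) = 0.6000.
At expiry t=2: V(2,0)=-13.9965, V(2,1)=-4.0740, V(2,2)=10.1360
Node (1,0) S=28.3500: V=(p*·-4.0740+(1−p*)·-13.9965)/1.02=-7.8853; Δ=(-4.0740−-13.9965)/(32.8860−22.9635)=1.0000; B=V−Δ·S=-36.2353
Node (1,1) S=40.6000: V=(p*·10.1360+(1−p*)·-4.0740)/1.02=4.3647; Δ=(10.1360−-4.0740)/(47.0960−32.8860)=1.0000; B=V−Δ·S=-36.2353
Node (0,0) S=35.0000: V=(p*·4.3647+(1−p*)·-7.8853)/1.02=-0.5248; Δ=(4.3647−-7.8853)/(40.6000−28.3500)=1.0000; B=V−Δ·S=-35.5248
Each (Δ,B) replicates both successor values, so the strategy is self-financing and V0 is arbitrage-free.

(0,0): Delta=1.0000 Bond=-35.5248
(1,0): Delta=1.0000 Bond=-36.2353
(1,1): Delta=1.0000 Bond=-36.2353
V0=-0.5248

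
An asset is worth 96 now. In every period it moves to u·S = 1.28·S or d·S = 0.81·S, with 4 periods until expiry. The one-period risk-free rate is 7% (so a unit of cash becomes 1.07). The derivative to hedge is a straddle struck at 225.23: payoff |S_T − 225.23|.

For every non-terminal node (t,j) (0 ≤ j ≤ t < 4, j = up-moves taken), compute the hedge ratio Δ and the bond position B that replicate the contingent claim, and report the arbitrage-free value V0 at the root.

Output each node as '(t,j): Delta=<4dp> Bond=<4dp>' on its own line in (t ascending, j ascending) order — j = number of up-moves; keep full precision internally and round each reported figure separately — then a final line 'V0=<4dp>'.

No-arbitrage ⇒ martingale measure with p* = (R−d)/(u−d) = 0.5532.
Payoff layer (t=4): V(4,0)=183.9051, V(4,1)=159.9265, V(4,2)=122.0344, V(4,3)=62.1555, V(4,4)=32.4680
(3,0): S=51.0183. Δ = (V_up−V_dn)/(S_up−S_dn) = (159.9265−183.9051)/(65.3035−41.3249) = -1.0000. V = [p*·159.9265 + (1−p*)·183.9051]/1.07 = 159.4770. B = V − Δ·S = 210.4953.
(3,1): S=80.6216. Δ = (V_up−V_dn)/(S_up−S_dn) = (122.0344−159.9265)/(103.1956−65.3035) = -1.0000. V = [p*·122.0344 + (1−p*)·159.9265]/1.07 = 129.8738. B = V − Δ·S = 210.4953.
(3,2): S=127.4020. Δ = (V_up−V_dn)/(S_up−S_dn) = (62.1555−122.0344)/(163.0745−103.1956) = -1.0000. V = [p*·62.1555 + (1−p*)·122.0344]/1.07 = 83.0933. B = V − Δ·S = 210.4953.
(3,3): S=201.3266. Δ = (V_up−V_dn)/(S_up−S_dn) = (32.4680−62.1555)/(257.6980−163.0745) = -0.3137. V = [p*·32.4680 + (1−p*)·62.1555]/1.07 = 42.7408. B = V − Δ·S = 105.9055.
(2,0): S=62.9856. Δ = (V_up−V_dn)/(S_up−S_dn) = (129.8738−159.4770)/(80.6216−51.0183) = -1.0000. V = [p*·129.8738 + (1−p*)·159.4770]/1.07 = 133.7390. B = V − Δ·S = 196.7246.
(2,1): S=99.5328. Δ = (V_up−V_dn)/(S_up−S_dn) = (83.0933−129.8738)/(127.4020−80.6216) = -1.0000. V = [p*·83.0933 + (1−p*)·129.8738]/1.07 = 97.1918. B = V − Δ·S = 196.7246.
(2,2): S=157.2864. Δ = (V_up−V_dn)/(S_up−S_dn) = (42.7408−83.0933)/(201.3266−127.4020) = -0.5459. V = [p*·42.7408 + (1−p*)·83.0933]/1.07 = 56.7950. B = V − Δ·S = 142.6515.
(1,0): S=77.7600. Δ = (V_up−V_dn)/(S_up−S_dn) = (97.1918−133.7390)/(99.5328−62.9856) = -1.0000. V = [p*·97.1918 + (1−p*)·133.7390]/1.07 = 106.0948. B = V − Δ·S = 183.8548.
(1,1): S=122.8800. Δ = (V_up−V_dn)/(S_up−S_dn) = (56.7950−97.1918)/(157.2864−99.5328) = -0.6995. V = [p*·56.7950 + (1−p*)·97.1918]/1.07 = 69.9483. B = V − Δ·S = 155.8989.
(0,0): S=96.0000. Δ = (V_up−V_dn)/(S_up−S_dn) = (69.9483−106.0948)/(122.8800−77.7600) = -0.8011. V = [p*·69.9483 + (1−p*)·106.0948]/1.07 = 80.4662. B = V − Δ·S = 157.3737.
Self-financing check: at every node Δ·S+B equals the discounted successor values.

(0,0): Delta=-0.8011 Bond=157.3737
(1,0): Delta=-1.0000 Bond=183.8548
(1,1): Delta=-0.6995 Bond=155.8989
(2,0): Delta=-1.0000 Bond=196.7246
(2,1): Delta=-1.0000 Bond=196.7246
(2,2): Delta=-0.5459 Bond=142.6515
(3,0): Delta=-1.0000 Bond=210.4953
(3,1): Delta=-1.0000 Bond=210.4953
(3,2): Delta=-1.0000 Bond=210.4953
(3,3): Delta=-0.3137 Bond=105.9055
V0=80.4662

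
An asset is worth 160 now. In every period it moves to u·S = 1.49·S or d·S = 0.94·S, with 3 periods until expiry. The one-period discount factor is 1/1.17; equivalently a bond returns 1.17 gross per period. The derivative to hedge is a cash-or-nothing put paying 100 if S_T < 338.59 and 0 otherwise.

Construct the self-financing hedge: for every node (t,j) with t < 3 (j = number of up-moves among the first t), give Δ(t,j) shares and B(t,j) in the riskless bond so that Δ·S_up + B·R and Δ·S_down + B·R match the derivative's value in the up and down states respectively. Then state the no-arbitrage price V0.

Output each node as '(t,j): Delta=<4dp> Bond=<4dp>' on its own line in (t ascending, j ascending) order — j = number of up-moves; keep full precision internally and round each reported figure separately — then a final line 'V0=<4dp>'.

No-arbitrage ⇒ martingale measure with p* = (R−d)/(u−d) = 0.4182.
Terminal values V(3,·): V(3,0)=100.0000, V(3,1)=100.0000, V(3,2)=100.0000, V(3,3)=0.0000
(2,0): S=141.3760. Δ = (V_up−V_dn)/(S_up−S_dn) = (100.0000−100.0000)/(210.6502−132.8934) = 0.0000. V = [p*·100.0000 + (1−p*)·100.0000]/1.17 = 85.4701. B = V − Δ·S = 85.4701.
(2,1): S=224.0960. Δ = (V_up−V_dn)/(S_up−S_dn) = (100.0000−100.0000)/(333.9030−210.6502) = 0.0000. V = [p*·100.0000 + (1−p*)·100.0000]/1.17 = 85.4701. B = V − Δ·S = 85.4701.
(2,2): S=355.2160. Δ = (V_up−V_dn)/(S_up−S_dn) = (0.0000−100.0000)/(529.2718−333.9030) = -0.5119. V = [p*·0.0000 + (1−p*)·100.0000]/1.17 = 49.7280. B = V − Δ·S = 231.5462.
(1,0): S=150.4000. Δ = (V_up−V_dn)/(S_up−S_dn) = (85.4701−85.4701)/(224.0960−141.3760) = 0.0000. V = [p*·85.4701 + (1−p*)·85.4701]/1.17 = 73.0514. B = V − Δ·S = 73.0514.
(1,1): S=238.4000. Δ = (V_up−V_dn)/(S_up−S_dn) = (49.7280−85.4701)/(355.2160−224.0960) = -0.2726. V = [p*·49.7280 + (1−p*)·85.4701]/1.17 = 60.2764. B = V − Δ·S = 125.2619.
(0,0): S=160.0000. Δ = (V_up−V_dn)/(S_up−S_dn) = (60.2764−73.0514)/(238.4000−150.4000) = -0.1452. V = [p*·60.2764 + (1−p*)·73.0514]/1.17 = 57.8710. B = V − Δ·S = 81.0982.
Each (Δ,B) replicates both successor values, so the strategy is self-financing and V0 is arbitrage-free.

(0,0): Delta=-0.1452 Bond=81.0982
(1,0): Delta=0.0000 Bond=73.0514
(1,1): Delta=-0.2726 Bond=125.2619
(2,0): Delta=0.0000 Bond=85.4701
(2,1): Delta=0.0000 Bond=85.4701
(2,2): Delta=-0.5119 Bond=231.5462
V0=57.8710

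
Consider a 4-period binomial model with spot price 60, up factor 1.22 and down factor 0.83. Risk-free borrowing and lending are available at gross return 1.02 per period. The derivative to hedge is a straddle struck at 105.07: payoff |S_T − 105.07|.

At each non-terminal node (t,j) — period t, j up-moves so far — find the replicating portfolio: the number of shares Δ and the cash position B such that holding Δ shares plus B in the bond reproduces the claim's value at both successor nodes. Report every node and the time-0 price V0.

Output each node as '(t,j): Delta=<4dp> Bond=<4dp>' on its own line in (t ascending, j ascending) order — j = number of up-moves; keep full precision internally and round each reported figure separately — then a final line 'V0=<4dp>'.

(0,0): Delta=-0.7406 Bond=84.4055
(1,0): Delta=-1.0000 Bond=99.0098
(1,1): Delta=-0.5549 Bond=72.4975
(2,0): Delta=-1.0000 Bond=100.9900
(2,1): Delta=-1.0000 Bond=100.9900
(2,2): Delta=-0.2361 Bond=45.4816
(3,0): Delta=-1.0000 Bond=103.0098
(3,1): Delta=-1.0000 Bond=103.0098
(3,2): Delta=-1.0000 Bond=103.0098
(3,3): Delta=0.3109 Bond=-13.2072
V0=39.9672

Since d<R<u, set p* = (R−d)/(u−d) = 0.4872; price each node as the discounted p*-expectation of its children.
Terminal values V(4,·): V(4,0)=76.5950, V(4,1)=63.2152, V(4,2)=43.5485, V(4,3)=14.6408, V(4,4)=27.8501
Node (3,0) S=34.3072: V=(p*·63.2152+(1−p*)·76.5950)/1.02=68.7026; Δ=(63.2152−76.5950)/(41.8548−28.4750)=-1.0000; B=V−Δ·S=103.0098
Node (3,1) S=50.4275: V=(p*·43.5485+(1−p*)·63.2152)/1.02=52.5823; Δ=(43.5485−63.2152)/(61.5215−41.8548)=-1.0000; B=V−Δ·S=103.0098
Node (3,2) S=74.1223: V=(p*·14.6408+(1−p*)·43.5485)/1.02=28.8875; Δ=(14.6408−43.5485)/(90.4292−61.5215)=-1.0000; B=V−Δ·S=103.0098
Node (3,3) S=108.9509: V=(p*·27.8501+(1−p*)·14.6408)/1.02=20.6628; Δ=(27.8501−14.6408)/(132.9201−90.4292)=0.3109; B=V−Δ·S=-13.2072
Node (2,0) S=41.3340: V=(p*·52.5823+(1−p*)·68.7026)/1.02=59.6560; Δ=(52.5823−68.7026)/(50.4275−34.3072)=-1.0000; B=V−Δ·S=100.9900
Node (2,1) S=60.7560: V=(p*·28.8875+(1−p*)·52.5823)/1.02=40.2340; Δ=(28.8875−52.5823)/(74.1223−50.4275)=-1.0000; B=V−Δ·S=100.9900
Node (2,2) S=89.3040: V=(p*·20.6628+(1−p*)·28.8875)/1.02=24.3927; Δ=(20.6628−28.8875)/(108.9509−74.1223)=-0.2361; B=V−Δ·S=45.4816
Node (1,0) S=49.8000: V=(p*·40.2340+(1−p*)·59.6560)/1.02=49.2098; Δ=(40.2340−59.6560)/(60.7560−41.3340)=-1.0000; B=V−Δ·S=99.0098
Node (1,1) S=73.2000: V=(p*·24.3927+(1−p*)·40.2340)/1.02=31.8789; Δ=(24.3927−40.2340)/(89.3040−60.7560)=-0.5549; B=V−Δ·S=72.4975
Node (0,0) S=60.0000: V=(p*·31.8789+(1−p*)·49.2098)/1.02=39.9672; Δ=(31.8789−49.2098)/(73.2000−49.8000)=-0.7406; B=V−Δ·S=84.4055
Check: Δ(0,0)·S0 + B(0,0) = 39.9672 = V0.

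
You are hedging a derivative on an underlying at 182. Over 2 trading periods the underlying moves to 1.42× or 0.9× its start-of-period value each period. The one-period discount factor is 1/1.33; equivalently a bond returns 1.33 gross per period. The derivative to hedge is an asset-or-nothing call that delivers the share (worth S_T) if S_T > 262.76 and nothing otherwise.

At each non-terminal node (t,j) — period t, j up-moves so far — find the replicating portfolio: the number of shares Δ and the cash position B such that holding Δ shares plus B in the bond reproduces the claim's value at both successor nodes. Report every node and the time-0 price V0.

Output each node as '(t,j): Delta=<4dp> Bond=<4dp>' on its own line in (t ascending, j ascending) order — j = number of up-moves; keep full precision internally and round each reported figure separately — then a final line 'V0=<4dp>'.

Risk-neutral probability p* = (R−d)/(u−d) = (1.33−0.9)/(1.42−0.9) = 0.8269.
At expiry t=2: V(2,0)=0.0000, V(2,1)=0.0000, V(2,2)=366.9848
Node (1,0) S=163.8000: V=(p*·0.0000+(1−p*)·0.0000)/1.33=0.0000; Δ=(0.0000−0.0000)/(232.5960−147.4200)=0.0000; B=V−Δ·S=0.0000
Node (1,1) S=258.4400: V=(p*·366.9848+(1−p*)·0.0000)/1.33=228.1716; Δ=(366.9848−0.0000)/(366.9848−232.5960)=2.7308; B=V−Δ·S=-477.5684
Node (0,0) S=182.0000: V=(p*·228.1716+(1−p*)·0.0000)/1.33=141.8649; Δ=(228.1716−0.0000)/(258.4400−163.8000)=2.4109; B=V−Δ·S=-296.9266
Check: Δ(0,0)·S0 + B(0,0) = 141.8649 = V0.

(0,0): Delta=2.4109 Bond=-296.9266
(1,0): Delta=0.0000 Bond=0.0000
(1,1): Delta=2.7308 Bond=-477.5684
V0=141.8649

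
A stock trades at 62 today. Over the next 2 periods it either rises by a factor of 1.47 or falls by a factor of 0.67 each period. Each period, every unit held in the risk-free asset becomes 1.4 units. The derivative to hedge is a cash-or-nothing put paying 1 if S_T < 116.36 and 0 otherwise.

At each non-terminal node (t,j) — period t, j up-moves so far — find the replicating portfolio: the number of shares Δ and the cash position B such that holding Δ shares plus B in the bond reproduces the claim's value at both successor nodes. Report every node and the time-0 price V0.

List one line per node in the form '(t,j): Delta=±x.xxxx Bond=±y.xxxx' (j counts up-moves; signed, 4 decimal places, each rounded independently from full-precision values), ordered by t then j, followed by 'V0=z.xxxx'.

(0,0): Delta=-0.0131 Bond=0.9001
(1,0): Delta=0.0000 Bond=0.7143
(1,1): Delta=-0.0137 Bond=1.3125
V0=0.0854

The replicating-portfolio and risk-neutral prices coincide; use p* = (1.4−0.67)/(1.47−0.67) = 0.9125 for the latter.
Terminal payoffs: V(2,0)=1.0000, V(2,1)=1.0000, V(2,2)=0.0000
Node (1,0) S=41.5400: V=(p*·1.0000+(1−p*)·1.0000)/1.4=0.7143; Δ=(1.0000−1.0000)/(61.0638−27.8318)=0.0000; B=V−Δ·S=0.7143
Node (1,1) S=91.1400: V=(p*·0.0000+(1−p*)·1.0000)/1.4=0.0625; Δ=(0.0000−1.0000)/(133.9758−61.0638)=-0.0137; B=V−Δ·S=1.3125
Node (0,0) S=62.0000: V=(p*·0.0625+(1−p*)·0.7143)/1.4=0.0854; Δ=(0.0625−0.7143)/(91.1400−41.5400)=-0.0131; B=V−Δ·S=0.9001
Root portfolio cost Δ·62+B reproduces V0=0.0854.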